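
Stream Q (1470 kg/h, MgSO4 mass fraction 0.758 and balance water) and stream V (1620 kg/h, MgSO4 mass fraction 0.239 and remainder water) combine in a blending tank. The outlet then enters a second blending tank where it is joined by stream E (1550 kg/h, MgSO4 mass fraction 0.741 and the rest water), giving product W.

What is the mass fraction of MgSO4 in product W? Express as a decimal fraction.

Overall, product flow = 4640 kg/h.
MgSO4 in = 1470×0.758 + 1620×0.239 + 1550×0.741 = 2650 kg/h.
MgSO4 fraction in W = 0.571.

0.571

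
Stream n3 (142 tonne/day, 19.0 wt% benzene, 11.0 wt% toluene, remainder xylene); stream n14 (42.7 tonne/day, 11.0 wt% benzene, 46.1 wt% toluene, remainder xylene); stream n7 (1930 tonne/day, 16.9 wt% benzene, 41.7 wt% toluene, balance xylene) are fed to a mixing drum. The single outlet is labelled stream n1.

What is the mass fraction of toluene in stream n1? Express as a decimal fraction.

0.397

Total flow out = 142 + 42.7 + 1930 = 2114.7 tonne/day.
toluene in = 142×0.110 + 42.7×0.461 + 1930×0.417 = 840.11 tonne/day.
toluene mass fraction in n1 = 840.11/2114.7 = 0.397.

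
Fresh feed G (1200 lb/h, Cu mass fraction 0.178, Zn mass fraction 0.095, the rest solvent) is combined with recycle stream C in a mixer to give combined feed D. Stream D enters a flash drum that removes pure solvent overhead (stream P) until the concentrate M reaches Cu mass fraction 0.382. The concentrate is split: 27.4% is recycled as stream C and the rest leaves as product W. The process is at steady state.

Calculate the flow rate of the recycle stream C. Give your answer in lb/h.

211 lb/h

Overall Cu balance (none leaves overhead): Cu in fresh feed = Cu in product, i.e. 1200×0.178 = (1−0.274)·M·0.382.
M = 213.6/(0.382×0.726) = 770.2 lb/h.
Recycle C = 0.274×770.2 = 211.03 lb/h.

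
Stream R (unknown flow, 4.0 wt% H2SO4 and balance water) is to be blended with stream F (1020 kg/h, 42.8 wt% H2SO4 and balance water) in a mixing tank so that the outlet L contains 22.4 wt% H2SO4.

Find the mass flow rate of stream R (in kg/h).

Let R be the unknown flow. Total out = 1020 + R.
H2SO4 balance: 436.56 + 0.040·R = 0.224·(1020 + R)
(0.040 − 0.224)·R = 0.224×1020 − 436.56 = -208.08
R = -208.08 / -0.184 = 1130.9 kg/h

1131 kg/h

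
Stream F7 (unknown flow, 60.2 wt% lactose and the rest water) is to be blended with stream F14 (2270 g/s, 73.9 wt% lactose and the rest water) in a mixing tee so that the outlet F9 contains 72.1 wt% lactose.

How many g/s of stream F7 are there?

Let F7 be the unknown flow. Total out = 2270 + F7.
lactose balance: 1677.5 + 0.602·F7 = 0.721·(2270 + F7)
(0.602 − 0.721)·F7 = 0.721×2270 − 1677.5 = -40.86
F7 = -40.86 / -0.119 = 343.36 g/s

343.4 g/s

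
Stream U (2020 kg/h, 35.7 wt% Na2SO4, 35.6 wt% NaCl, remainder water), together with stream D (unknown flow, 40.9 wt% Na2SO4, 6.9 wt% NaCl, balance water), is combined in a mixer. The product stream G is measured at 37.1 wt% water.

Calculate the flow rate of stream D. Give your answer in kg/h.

Let D be the unknown flow. Total out = 2020 + D.
water balance: 579.74 + 0.522·D = 0.371·(2020 + D)
(0.522 − 0.371)·D = 0.371×2020 − 579.74 = 169.68
D = 169.68 / 0.151 = 1123.7 kg/h

1124 kg/h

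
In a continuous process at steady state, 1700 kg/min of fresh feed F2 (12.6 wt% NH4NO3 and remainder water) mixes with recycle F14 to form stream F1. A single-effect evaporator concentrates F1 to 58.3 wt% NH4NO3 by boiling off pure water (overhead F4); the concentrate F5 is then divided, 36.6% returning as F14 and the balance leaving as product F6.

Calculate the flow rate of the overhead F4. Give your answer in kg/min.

1333 kg/min

Overall NH4NO3 balance (none leaves overhead): NH4NO3 in fresh feed = NH4NO3 in product, i.e. 1700×0.126 = (1−0.366)·F5·0.583.
F5 = 214.2/(0.583×0.634) = 579.51 kg/min.
Recycle F14 = 0.366×579.51 = 212.1 kg/min.
Combined feed F1 = 1700 + 212.1 = 1912.1 kg/min.
Overhead F4 = F1 − F5 = 1912.1 − 579.51 = 1332.6 kg/min.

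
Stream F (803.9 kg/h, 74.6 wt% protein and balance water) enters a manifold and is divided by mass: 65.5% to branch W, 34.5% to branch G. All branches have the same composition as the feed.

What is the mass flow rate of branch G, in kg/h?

Branch G flow = 0.345×803.9 = 277.35 kg/h.

277.3 kg/h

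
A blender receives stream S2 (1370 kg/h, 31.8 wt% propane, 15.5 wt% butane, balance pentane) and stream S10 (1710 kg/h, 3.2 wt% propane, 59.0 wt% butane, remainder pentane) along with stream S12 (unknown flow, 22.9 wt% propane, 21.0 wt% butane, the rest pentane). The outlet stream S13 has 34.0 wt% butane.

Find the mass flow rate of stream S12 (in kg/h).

Let S12 be the unknown flow. Total out = 3080 + S12.
butane balance: 1221.2 + 0.210·S12 = 0.340·(3080 + S12)
(0.210 − 0.340)·S12 = 0.340×3080 − 1221.2 = -174.05
S12 = -174.05 / -0.130 = 1338.8 kg/h

1339 kg/h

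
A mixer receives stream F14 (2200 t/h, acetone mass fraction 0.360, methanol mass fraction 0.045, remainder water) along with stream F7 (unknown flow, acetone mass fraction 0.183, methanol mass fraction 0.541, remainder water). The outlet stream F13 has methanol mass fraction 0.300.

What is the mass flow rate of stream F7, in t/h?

Let F7 be the unknown flow. Total out = 2200 + F7.
methanol balance: 99 + 0.541·F7 = 0.300·(2200 + F7)
(0.541 − 0.300)·F7 = 0.300×2200 − 99 = 561
F7 = 561 / 0.241 = 2327.8 t/h

2328 t/h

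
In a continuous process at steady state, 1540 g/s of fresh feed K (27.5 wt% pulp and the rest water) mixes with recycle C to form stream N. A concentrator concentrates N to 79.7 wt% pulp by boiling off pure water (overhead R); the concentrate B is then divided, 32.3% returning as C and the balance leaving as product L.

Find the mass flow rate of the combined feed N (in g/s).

Overall pulp balance (none leaves overhead): pulp in fresh feed = pulp in product, i.e. 1540×0.275 = (1−0.323)·B·0.797.
B = 423.5/(0.797×0.677) = 784.89 g/s.
Recycle C = 0.323×784.89 = 253.52 g/s.
Combined feed N = 1540 + 253.52 = 1793.5 g/s.

1794 g/s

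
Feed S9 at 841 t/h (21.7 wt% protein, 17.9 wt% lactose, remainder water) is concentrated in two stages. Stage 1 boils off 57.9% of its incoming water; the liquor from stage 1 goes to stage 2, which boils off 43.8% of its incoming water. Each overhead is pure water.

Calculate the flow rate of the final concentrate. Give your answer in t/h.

453.2 t/h

water in feed = 841×0.604 = 507.96 t/h.
After stage 1: water left = (1−0.579)×507.96 = 213.85; stream total = 546.89 t/h.
After stage 2: water left = (1−0.438)×213.85 = 120.19; final concentrate = 453.22 t/h.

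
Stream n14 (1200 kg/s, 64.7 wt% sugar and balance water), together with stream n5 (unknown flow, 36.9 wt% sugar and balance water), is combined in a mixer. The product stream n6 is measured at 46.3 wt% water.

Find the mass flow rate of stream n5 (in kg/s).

785.7 kg/s

Let n5 be the unknown flow. Total out = 1200 + n5.
water balance: 423.6 + 0.631·n5 = 0.463·(1200 + n5)
(0.631 − 0.463)·n5 = 0.463×1200 − 423.6 = 132
n5 = 132 / 0.168 = 785.71 kg/s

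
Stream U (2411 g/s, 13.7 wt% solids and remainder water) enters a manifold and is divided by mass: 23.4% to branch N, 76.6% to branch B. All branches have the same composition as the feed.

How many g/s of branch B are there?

1847 g/s

Branch B flow = 0.766×2411 = 1846.8 g/s.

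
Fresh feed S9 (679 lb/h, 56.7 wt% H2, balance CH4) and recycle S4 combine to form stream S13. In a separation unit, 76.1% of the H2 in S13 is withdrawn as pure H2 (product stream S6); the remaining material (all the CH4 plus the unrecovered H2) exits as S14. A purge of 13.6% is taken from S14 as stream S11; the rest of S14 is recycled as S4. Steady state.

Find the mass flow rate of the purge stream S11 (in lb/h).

309.8 lb/h

CH4 enters only via S9 and leaves only via the purge: 679×0.433 = 0.136×(CH4 in S14), and the separation unit passes all CH4, so CH4 in S13 = CH4 in S14 = 2161.8 lb/h.
H2 in S13: m_A = 679×0.567 + (1−0.136)·(1−0.761)·m_A, so m_A = 384.99/0.7935 = 485.18 lb/h.
S14 = (1−0.761)×485.18 + 2161.8 = 2277.8 lb/h.
Purge S11 = 0.136×2277.8 = 309.78 lb/h.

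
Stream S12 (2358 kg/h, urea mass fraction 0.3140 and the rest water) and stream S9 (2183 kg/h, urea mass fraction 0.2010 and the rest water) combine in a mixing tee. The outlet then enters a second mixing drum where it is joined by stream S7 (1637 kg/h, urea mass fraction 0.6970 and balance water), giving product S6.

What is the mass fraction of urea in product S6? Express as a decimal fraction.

0.3756

Overall, product flow = 6178 kg/h.
urea in = 2358×0.314 + 2183×0.201 + 1637×0.697 = 2320.2 kg/h.
urea fraction in S6 = 0.3756.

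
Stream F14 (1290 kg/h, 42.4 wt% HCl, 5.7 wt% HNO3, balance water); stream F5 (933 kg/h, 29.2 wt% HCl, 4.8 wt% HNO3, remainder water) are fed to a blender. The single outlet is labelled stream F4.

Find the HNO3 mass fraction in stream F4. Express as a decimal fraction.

Total flow out = 1290 + 933 = 2223 kg/h.
HNO3 in = 1290×0.057 + 933×0.048 = 118.31 kg/h.
HNO3 mass fraction in F4 = 118.31/2223 = 0.053.

0.053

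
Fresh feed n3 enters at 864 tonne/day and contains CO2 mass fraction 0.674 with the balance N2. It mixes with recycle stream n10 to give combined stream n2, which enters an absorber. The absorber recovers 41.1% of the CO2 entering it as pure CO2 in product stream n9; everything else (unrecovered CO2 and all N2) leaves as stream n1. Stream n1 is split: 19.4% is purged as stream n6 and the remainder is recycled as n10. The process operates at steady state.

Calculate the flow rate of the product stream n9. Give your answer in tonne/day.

455.7 tonne/day

CO2 in n2: m_A = 864×0.674 + (1−0.194)·(1−0.411)·m_A, so m_A = 582.34/0.5253 = 1108.6 tonne/day.
Product n9 = 0.411×1108.6 = 455.66 tonne/day.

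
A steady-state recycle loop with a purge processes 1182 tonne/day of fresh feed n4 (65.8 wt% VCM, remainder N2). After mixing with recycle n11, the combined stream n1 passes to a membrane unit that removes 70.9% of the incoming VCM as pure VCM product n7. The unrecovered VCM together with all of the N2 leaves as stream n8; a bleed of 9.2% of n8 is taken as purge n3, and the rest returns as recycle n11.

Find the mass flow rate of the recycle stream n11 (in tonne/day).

4269 tonne/day

N2 enters only via n4 and leaves only via the purge: 1182×0.342 = 0.092×(N2 in n8), and the membrane unit passes all N2, so N2 in n1 = N2 in n8 = 4394 tonne/day.
VCM in n1: m_A = 1182×0.658 + (1−0.092)·(1−0.709)·m_A, so m_A = 777.76/0.7358 = 1057.1 tonne/day.
n8 = (1−0.709)×1057.1 + 4394 = 4701.6 tonne/day.
Recycle n11 = (1−0.092)×4701.6 = 4269 tonne/day.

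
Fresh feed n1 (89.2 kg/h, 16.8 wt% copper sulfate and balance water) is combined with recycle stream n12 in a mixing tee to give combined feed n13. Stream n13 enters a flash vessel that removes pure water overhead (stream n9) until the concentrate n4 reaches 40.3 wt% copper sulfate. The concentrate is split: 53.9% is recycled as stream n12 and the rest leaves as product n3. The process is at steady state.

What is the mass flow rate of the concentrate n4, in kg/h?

80.66 kg/h

Overall copper sulfate balance (none leaves overhead): copper sulfate in fresh feed = copper sulfate in product, i.e. 89.2×0.168 = (1−0.539)·n4·0.403.
n4 = 14.986/(0.403×0.461) = 80.662 kg/h.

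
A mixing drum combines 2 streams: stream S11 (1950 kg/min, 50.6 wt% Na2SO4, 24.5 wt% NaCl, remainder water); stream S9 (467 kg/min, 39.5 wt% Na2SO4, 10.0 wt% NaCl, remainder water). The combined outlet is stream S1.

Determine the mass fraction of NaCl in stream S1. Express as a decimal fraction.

0.2170

Total flow out = 1950 + 467 = 2417 kg/min.
NaCl in = 1950×0.245 + 467×0.100 = 524.45 kg/min.
NaCl mass fraction in S1 = 524.45/2417 = 0.2170.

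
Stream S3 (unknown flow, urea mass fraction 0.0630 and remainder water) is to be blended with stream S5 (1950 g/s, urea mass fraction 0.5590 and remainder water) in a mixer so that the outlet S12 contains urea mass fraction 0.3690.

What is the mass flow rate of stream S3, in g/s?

1211 g/s

Let S3 be the unknown flow. Total out = 1950 + S3.
urea balance: 1090.1 + 0.063·S3 = 0.369·(1950 + S3)
(0.063 − 0.369)·S3 = 0.369×1950 − 1090.1 = -370.5
S3 = -370.5 / -0.306 = 1210.8 g/s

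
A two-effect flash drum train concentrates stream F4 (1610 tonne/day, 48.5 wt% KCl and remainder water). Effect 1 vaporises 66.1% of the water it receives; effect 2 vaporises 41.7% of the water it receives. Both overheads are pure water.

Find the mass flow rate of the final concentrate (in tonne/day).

water in feed = 1610×0.515 = 829.15 tonne/day.
After stage 1: water left = (1−0.661)×829.15 = 281.08; stream total = 1061.9 tonne/day.
After stage 2: water left = (1−0.417)×281.08 = 163.87; final concentrate = 944.72 tonne/day.

944.7 tonne/day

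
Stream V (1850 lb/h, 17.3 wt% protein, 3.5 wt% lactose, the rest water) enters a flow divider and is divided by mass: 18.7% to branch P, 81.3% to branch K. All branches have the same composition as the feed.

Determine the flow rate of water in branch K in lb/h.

Branch K total = 0.813×1850 = 1504 lb/h.
water in K = 0.792×1504 = 1191.2 lb/h.

1191 lb/h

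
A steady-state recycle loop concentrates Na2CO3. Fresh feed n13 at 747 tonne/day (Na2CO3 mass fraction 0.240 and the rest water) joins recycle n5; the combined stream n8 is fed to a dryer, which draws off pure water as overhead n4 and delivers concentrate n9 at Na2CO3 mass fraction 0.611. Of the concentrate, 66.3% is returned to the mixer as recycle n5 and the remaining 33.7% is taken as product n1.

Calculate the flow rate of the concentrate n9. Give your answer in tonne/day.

870.7 tonne/day

Overall Na2CO3 balance (none leaves overhead): Na2CO3 in fresh feed = Na2CO3 in product, i.e. 747×0.240 = (1−0.663)·n9·0.611.
n9 = 179.28/(0.611×0.337) = 870.68 tonne/day.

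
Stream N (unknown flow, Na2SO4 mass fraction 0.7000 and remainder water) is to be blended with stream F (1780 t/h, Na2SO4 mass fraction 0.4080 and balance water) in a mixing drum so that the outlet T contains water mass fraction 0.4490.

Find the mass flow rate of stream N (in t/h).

Let N be the unknown flow. Total out = 1780 + N.
water balance: 1053.8 + 0.300·N = 0.449·(1780 + N)
(0.300 − 0.449)·N = 0.449×1780 − 1053.8 = -254.54
N = -254.54 / -0.149 = 1708.3 t/h

1708 t/h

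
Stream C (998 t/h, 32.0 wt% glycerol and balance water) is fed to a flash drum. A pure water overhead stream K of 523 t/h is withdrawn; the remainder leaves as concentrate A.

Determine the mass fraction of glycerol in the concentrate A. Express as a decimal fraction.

0.672

glycerol is not removed: 998×0.320 = 319.36 t/h of glycerol enters A.
Concentrate = 998 − 523 = 475 t/h.
Mass fraction = 319.36/475 = 0.672.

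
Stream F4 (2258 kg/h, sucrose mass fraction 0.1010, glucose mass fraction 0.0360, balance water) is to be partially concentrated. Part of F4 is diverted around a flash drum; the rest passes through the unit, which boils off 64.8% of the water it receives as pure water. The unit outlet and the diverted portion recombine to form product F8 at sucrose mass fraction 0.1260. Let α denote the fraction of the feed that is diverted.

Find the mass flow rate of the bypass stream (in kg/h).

1457 kg/h

All 2258×0.101 = 228.06 kg/h of sucrose reaches F8, so F8 = 228.06/0.126 = 1810 kg/h and vapour = 448.02 kg/h.
The evaporator receives (1−α)·2258 of feed at 0.863 water and removes 0.648 of that water:
0.648×0.863×(1−α)×2258 = 448.02
(1−α) = 448.02/1262.7 = 0.3548;  α = 0.6452.
Bypass flow = 0.6452×2258 = 1456.9 kg/h.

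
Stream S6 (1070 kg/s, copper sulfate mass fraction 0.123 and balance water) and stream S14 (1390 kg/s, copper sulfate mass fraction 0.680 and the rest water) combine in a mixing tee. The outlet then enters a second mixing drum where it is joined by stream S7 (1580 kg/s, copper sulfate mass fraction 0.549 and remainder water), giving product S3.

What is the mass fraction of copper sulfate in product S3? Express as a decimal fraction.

0.481

Overall, product flow = 4040 kg/s.
copper sulfate in = 1070×0.123 + 1390×0.680 + 1580×0.549 = 1944.2 kg/s.
copper sulfate fraction in S3 = 0.481.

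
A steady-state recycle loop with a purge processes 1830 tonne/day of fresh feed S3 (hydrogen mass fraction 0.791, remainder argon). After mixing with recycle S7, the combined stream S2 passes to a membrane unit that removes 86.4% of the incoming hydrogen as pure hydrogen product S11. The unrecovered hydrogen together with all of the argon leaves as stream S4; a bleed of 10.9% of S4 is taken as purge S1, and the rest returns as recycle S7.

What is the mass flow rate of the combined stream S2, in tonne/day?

argon enters only via S3 and leaves only via the purge: 1830×0.209 = 0.109×(argon in S4), and the membrane unit passes all argon, so argon in S2 = argon in S4 = 3508.9 tonne/day.
hydrogen in S2: m_A = 1830×0.791 + (1−0.109)·(1−0.864)·m_A, so m_A = 1447.5/0.8788 = 1647.1 tonne/day.
S2 = 1647.1 + 3508.9 = 5156 tonne/day.

5156 tonne/day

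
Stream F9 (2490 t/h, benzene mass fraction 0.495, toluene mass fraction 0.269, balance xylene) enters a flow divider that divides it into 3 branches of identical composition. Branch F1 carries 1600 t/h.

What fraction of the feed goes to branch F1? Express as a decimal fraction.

Fraction to F1 = 1600/2490 = 0.6426.

0.643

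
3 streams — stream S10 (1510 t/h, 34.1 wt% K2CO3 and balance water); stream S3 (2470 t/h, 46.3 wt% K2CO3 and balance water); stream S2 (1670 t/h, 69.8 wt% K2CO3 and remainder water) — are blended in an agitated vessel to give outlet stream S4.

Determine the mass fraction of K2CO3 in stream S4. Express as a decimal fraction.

Total flow out = 1510 + 2470 + 1670 = 5650 t/h.
K2CO3 in = 1510×0.341 + 2470×0.463 + 1670×0.698 = 2824.2 t/h.
K2CO3 mass fraction in S4 = 2824.2/5650 = 0.500.

0.500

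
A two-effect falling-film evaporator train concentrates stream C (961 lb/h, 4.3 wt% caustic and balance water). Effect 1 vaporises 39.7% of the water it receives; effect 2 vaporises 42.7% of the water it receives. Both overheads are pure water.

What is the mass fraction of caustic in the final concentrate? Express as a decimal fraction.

0.1151

water in feed = 961×0.957 = 919.68 lb/h.
After stage 1: water left = (1−0.397)×919.68 = 554.57; stream total = 595.89 lb/h.
After stage 2: water left = (1−0.427)×554.57 = 317.77; final concentrate = 359.09 lb/h.
caustic fraction = 41.323/359.09 = 0.1151.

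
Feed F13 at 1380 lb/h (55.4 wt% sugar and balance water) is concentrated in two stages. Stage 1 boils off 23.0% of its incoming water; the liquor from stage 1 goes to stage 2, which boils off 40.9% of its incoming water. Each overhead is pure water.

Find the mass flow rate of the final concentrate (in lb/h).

1045 lb/h

water in feed = 1380×0.446 = 615.48 lb/h.
After stage 1: water left = (1−0.230)×615.48 = 473.92; stream total = 1238.4 lb/h.
After stage 2: water left = (1−0.409)×473.92 = 280.09; final concentrate = 1044.6 lb/h.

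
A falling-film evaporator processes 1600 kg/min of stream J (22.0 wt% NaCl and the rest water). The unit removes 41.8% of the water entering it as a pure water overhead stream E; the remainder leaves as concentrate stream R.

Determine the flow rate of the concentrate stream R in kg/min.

water entering = 1600×0.780 = 1248 kg/min; overhead removed = 0.418×1248 = 521.66 kg/min.
Concentrate = 1600 − 521.66 = 1078.3 kg/min.

1078 kg/min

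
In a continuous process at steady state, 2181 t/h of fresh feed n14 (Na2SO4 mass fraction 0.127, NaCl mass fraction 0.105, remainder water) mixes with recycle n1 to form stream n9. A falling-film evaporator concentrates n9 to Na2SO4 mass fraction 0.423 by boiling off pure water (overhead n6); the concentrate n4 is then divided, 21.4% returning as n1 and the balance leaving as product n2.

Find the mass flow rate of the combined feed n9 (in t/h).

Overall Na2SO4 balance (none leaves overhead): Na2SO4 in fresh feed = Na2SO4 in product, i.e. 2181×0.127 = (1−0.214)·n4·0.423.
n4 = 276.99/(0.423×0.786) = 833.1 t/h.
Recycle n1 = 0.214×833.1 = 178.28 t/h.
Combined feed n9 = 2181 + 178.28 = 2359.3 t/h.

2359 t/h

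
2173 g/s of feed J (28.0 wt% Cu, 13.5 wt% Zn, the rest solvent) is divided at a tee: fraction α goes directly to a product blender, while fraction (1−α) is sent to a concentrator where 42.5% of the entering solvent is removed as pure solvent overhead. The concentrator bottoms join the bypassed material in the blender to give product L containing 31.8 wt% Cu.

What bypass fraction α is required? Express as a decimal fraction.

All 2173×0.280 = 608.44 g/s of Cu reaches L, so L = 608.44/0.318 = 1913.3 g/s and vapour = 259.67 g/s.
The evaporator receives (1−α)·2173 of feed at 0.585 solvent and removes 0.425 of that solvent:
0.425×0.585×(1−α)×2173 = 259.67
(1−α) = 259.67/540.26 = 0.4806;  α = 0.5194.

0.519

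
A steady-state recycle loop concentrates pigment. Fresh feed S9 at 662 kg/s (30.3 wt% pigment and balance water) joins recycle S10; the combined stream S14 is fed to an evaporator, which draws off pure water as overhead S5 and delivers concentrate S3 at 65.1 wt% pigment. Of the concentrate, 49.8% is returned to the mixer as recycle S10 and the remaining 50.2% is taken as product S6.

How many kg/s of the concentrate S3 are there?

613.8 kg/s

Overall pigment balance (none leaves overhead): pigment in fresh feed = pigment in product, i.e. 662×0.303 = (1−0.498)·S3·0.651.
S3 = 200.59/(0.651×0.502) = 613.78 kg/s.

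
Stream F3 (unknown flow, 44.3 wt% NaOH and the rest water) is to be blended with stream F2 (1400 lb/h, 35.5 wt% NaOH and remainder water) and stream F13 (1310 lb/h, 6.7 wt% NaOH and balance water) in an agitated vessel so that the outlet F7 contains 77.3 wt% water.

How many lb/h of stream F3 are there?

140.7 lb/h

Let F3 be the unknown flow. Total out = 2710 + F3.
water balance: 2125.2 + 0.557·F3 = 0.773·(2710 + F3)
(0.557 − 0.773)·F3 = 0.773×2710 − 2125.2 = -30.4
F3 = -30.4 / -0.216 = 140.74 lb/h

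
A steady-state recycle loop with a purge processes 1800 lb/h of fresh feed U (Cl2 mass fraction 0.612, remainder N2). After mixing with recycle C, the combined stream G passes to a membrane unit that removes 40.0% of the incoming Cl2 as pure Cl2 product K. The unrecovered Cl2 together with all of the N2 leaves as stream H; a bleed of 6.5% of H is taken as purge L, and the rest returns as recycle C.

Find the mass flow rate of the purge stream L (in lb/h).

N2 enters only via U and leaves only via the purge: 1800×0.388 = 0.065×(N2 in H), and the membrane unit passes all N2, so N2 in G = N2 in H = 10745 lb/h.
Cl2 in G: m_A = 1800×0.612 + (1−0.065)·(1−0.400)·m_A, so m_A = 1101.6/0.4390 = 2509.3 lb/h.
H = (1−0.400)×2509.3 + 10745 = 12250 lb/h.
Purge L = 0.065×12250 = 796.26 lb/h.

796.3 lb/h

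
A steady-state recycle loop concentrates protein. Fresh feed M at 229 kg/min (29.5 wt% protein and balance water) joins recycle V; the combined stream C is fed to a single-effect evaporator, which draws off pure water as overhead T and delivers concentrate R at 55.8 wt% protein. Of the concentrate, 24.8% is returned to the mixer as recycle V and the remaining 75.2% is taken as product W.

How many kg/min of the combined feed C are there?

Overall protein balance (none leaves overhead): protein in fresh feed = protein in product, i.e. 229×0.295 = (1−0.248)·R·0.558.
R = 67.555/(0.558×0.752) = 160.99 kg/min.
Recycle V = 0.248×160.99 = 39.926 kg/min.
Combined feed C = 229 + 39.926 = 268.93 kg/min.

268.9 kg/min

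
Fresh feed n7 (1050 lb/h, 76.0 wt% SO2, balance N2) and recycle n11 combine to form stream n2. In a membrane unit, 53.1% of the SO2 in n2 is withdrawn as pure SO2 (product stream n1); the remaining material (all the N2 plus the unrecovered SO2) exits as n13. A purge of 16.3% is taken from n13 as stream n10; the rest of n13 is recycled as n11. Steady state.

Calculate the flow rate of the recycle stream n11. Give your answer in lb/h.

1810 lb/h

N2 enters only via n7 and leaves only via the purge: 1050×0.240 = 0.163×(N2 in n13), and the membrane unit passes all N2, so N2 in n2 = N2 in n13 = 1546 lb/h.
SO2 in n2: m_A = 1050×0.760 + (1−0.163)·(1−0.531)·m_A, so m_A = 798/0.6074 = 1313.7 lb/h.
n13 = (1−0.531)×1313.7 + 1546 = 2162.1 lb/h.
Recycle n11 = (1−0.163)×2162.1 = 1809.7 lb/h.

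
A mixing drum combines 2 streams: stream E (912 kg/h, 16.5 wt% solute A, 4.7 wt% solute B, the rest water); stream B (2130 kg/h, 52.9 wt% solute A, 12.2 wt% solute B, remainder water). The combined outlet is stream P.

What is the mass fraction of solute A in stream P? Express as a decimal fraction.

Total flow out = 912 + 2130 = 3042 kg/h.
solute A in = 912×0.165 + 2130×0.529 = 1277.2 kg/h.
solute A mass fraction in P = 1277.2/3042 = 0.420.

0.420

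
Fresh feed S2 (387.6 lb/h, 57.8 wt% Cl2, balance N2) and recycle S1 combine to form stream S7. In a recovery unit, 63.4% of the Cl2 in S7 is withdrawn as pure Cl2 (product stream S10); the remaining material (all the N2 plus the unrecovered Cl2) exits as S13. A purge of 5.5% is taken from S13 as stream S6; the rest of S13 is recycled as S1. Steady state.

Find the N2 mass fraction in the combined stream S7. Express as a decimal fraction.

0.8967

N2 enters only via S2 and leaves only via the purge: 387.6×0.422 = 0.055×(N2 in S13), and the recovery unit passes all N2, so N2 in S7 = N2 in S13 = 2973.9 lb/h.
Cl2 in S7: m_A = 387.6×0.578 + (1−0.055)·(1−0.634)·m_A, so m_A = 224.03/0.6541 = 342.49 lb/h.
S7 = 342.49 + 2973.9 = 3316.4 lb/h.
N2 fraction in S7 = 2973.9/3316.4 = 0.8967.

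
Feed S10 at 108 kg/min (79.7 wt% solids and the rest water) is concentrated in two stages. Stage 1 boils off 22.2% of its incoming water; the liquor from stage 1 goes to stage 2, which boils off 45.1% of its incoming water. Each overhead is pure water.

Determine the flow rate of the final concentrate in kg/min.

95.44 kg/min

water in feed = 108×0.203 = 21.924 kg/min.
After stage 1: water left = (1−0.222)×21.924 = 17.057; stream total = 103.13 kg/min.
After stage 2: water left = (1−0.451)×17.057 = 9.3642; final concentrate = 95.44 kg/min.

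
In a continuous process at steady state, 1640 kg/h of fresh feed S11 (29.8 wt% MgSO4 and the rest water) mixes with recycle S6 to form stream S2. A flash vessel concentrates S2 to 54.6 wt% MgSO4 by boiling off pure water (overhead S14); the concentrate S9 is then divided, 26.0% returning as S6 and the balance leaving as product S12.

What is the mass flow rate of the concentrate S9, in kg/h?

1210 kg/h

Overall MgSO4 balance (none leaves overhead): MgSO4 in fresh feed = MgSO4 in product, i.e. 1640×0.298 = (1−0.260)·S9·0.546.
S9 = 488.72/(0.546×0.740) = 1209.6 kg/h.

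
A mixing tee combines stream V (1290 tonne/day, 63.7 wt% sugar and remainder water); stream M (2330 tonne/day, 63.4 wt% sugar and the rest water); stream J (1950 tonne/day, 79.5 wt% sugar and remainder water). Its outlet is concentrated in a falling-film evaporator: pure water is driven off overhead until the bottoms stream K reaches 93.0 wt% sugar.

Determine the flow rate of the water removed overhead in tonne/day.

1431 tonne/day

sugar entering = 1290×0.637 + 2330×0.634 + 1950×0.795 = 3849.2 tonne/day.
All sugar reports to K, so K = 3849.2/0.930 = 4138.9 tonne/day.
Total feed = 5570 tonne/day; overhead = 5570 − 4138.9 = 1431.1 tonne/day.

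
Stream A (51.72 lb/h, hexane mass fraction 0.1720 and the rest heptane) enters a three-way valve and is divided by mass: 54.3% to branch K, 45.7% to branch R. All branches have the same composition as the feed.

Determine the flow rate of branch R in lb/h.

23.64 lb/h

Branch R flow = 0.457×51.72 = 23.636 lb/h.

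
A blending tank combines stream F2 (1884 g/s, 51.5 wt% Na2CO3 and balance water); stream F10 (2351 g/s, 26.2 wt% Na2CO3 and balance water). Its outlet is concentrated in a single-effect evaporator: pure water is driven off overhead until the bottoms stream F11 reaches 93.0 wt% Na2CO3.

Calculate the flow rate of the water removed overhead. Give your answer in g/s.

Na2CO3 entering = 1884×0.515 + 2351×0.262 = 1586.2 g/s.
All Na2CO3 reports to F11, so F11 = 1586.2/0.930 = 1705.6 g/s.
Total feed = 4235 g/s; overhead = 4235 − 1705.6 = 2529.4 g/s.

2529 g/s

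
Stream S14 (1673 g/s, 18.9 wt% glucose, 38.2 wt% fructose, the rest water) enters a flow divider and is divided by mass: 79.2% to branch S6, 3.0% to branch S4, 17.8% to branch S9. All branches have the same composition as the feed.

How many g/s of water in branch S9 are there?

Branch S9 total = 0.178×1673 = 297.79 g/s.
water in S9 = 0.429×297.79 = 127.75 g/s.

127.8 g/s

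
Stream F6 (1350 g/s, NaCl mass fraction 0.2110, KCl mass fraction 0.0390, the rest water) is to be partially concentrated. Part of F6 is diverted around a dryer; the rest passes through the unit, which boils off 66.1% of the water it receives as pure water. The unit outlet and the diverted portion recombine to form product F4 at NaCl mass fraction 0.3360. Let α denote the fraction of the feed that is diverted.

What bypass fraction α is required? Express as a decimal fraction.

0.250

All 1350×0.211 = 284.85 g/s of NaCl reaches F4, so F4 = 284.85/0.336 = 847.77 g/s and vapour = 502.23 g/s.
The evaporator receives (1−α)·1350 of feed at 0.750 water and removes 0.661 of that water:
0.661×0.750×(1−α)×1350 = 502.23
(1−α) = 502.23/669.26 = 0.7504;  α = 0.2496.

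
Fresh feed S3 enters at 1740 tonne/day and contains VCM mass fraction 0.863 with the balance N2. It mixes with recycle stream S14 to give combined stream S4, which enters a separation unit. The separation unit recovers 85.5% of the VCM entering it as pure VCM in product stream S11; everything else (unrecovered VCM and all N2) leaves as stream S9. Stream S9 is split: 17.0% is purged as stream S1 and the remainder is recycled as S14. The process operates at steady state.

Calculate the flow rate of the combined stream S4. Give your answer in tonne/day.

N2 enters only via S3 and leaves only via the purge: 1740×0.137 = 0.170×(N2 in S9), and the separation unit passes all N2, so N2 in S4 = N2 in S9 = 1402.2 tonne/day.
VCM in S4: m_A = 1740×0.863 + (1−0.170)·(1−0.855)·m_A, so m_A = 1501.6/0.8797 = 1707.1 tonne/day.
S4 = 1707.1 + 1402.2 = 3109.3 tonne/day.

3109 tonne/day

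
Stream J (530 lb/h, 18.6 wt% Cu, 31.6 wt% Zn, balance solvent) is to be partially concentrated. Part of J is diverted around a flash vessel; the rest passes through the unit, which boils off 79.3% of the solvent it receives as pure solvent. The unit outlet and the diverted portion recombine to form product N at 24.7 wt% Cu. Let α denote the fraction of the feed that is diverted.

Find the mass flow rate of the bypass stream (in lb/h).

198.6 lb/h

All 530×0.186 = 98.58 lb/h of Cu reaches N, so N = 98.58/0.247 = 399.11 lb/h and vapour = 130.89 lb/h.
The evaporator receives (1−α)·530 of feed at 0.498 solvent and removes 0.793 of that solvent:
0.793×0.498×(1−α)×530 = 130.89
(1−α) = 130.89/209.3 = 0.6254;  α = 0.3746.
Bypass flow = 0.3746×530 = 198.56 lb/h.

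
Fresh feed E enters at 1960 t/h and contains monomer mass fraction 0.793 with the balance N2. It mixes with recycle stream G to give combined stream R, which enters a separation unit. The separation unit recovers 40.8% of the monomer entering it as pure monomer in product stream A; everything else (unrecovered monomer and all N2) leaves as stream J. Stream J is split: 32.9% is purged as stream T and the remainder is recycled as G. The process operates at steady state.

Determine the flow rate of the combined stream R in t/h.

N2 enters only via E and leaves only via the purge: 1960×0.207 = 0.329×(N2 in J), and the separation unit passes all N2, so N2 in R = N2 in J = 1233.2 t/h.
monomer in R: m_A = 1960×0.793 + (1−0.329)·(1−0.408)·m_A, so m_A = 1554.3/0.6028 = 2578.6 t/h.
R = 2578.6 + 1233.2 = 3811.8 t/h.

3812 t/h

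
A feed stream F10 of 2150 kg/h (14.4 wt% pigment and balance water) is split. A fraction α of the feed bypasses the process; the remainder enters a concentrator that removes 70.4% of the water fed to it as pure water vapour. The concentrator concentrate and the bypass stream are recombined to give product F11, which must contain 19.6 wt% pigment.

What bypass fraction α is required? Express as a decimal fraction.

0.560

All 2150×0.144 = 309.6 kg/h of pigment reaches F11, so F11 = 309.6/0.196 = 1579.6 kg/h and vapour = 570.41 kg/h.
The evaporator receives (1−α)·2150 of feed at 0.856 water and removes 0.704 of that water:
0.704×0.856×(1−α)×2150 = 570.41
(1−α) = 570.41/1295.6 = 0.4403;  α = 0.5597.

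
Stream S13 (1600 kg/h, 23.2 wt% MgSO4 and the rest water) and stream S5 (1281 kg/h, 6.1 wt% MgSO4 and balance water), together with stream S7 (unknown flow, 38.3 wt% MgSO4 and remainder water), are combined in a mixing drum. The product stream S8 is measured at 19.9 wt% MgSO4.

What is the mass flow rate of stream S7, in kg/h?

Let S7 be the unknown flow. Total out = 2881 + S7.
MgSO4 balance: 449.34 + 0.383·S7 = 0.199·(2881 + S7)
(0.383 − 0.199)·S7 = 0.199×2881 − 449.34 = 123.98
S7 = 123.98 / 0.184 = 673.79 kg/h

673.8 kg/h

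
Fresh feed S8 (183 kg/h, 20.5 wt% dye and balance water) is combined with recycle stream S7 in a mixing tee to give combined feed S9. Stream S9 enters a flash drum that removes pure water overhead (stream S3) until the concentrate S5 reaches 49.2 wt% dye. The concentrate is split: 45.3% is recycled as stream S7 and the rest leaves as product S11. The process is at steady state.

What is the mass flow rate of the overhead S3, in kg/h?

Overall dye balance (none leaves overhead): dye in fresh feed = dye in product, i.e. 183×0.205 = (1−0.453)·S5·0.492.
S5 = 37.515/(0.492×0.547) = 139.4 kg/h.
Recycle S7 = 0.453×139.4 = 63.147 kg/h.
Combined feed S9 = 183 + 63.147 = 246.15 kg/h.
Overhead S3 = S9 − S5 = 246.15 − 139.4 = 106.75 kg/h.

106.8 kg/h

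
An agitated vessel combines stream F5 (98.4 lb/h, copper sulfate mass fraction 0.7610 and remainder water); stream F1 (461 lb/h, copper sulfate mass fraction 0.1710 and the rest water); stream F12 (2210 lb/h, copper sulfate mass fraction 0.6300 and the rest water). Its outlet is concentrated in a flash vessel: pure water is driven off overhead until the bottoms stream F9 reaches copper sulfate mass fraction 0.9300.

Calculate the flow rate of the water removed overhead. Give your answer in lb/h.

copper sulfate entering = 98.4×0.761 + 461×0.171 + 2210×0.630 = 1546 lb/h.
All copper sulfate reports to F9, so F9 = 1546/0.930 = 1662.4 lb/h.
Total feed = 2769.4 lb/h; overhead = 2769.4 − 1662.4 = 1107 lb/h.

1107 lb/h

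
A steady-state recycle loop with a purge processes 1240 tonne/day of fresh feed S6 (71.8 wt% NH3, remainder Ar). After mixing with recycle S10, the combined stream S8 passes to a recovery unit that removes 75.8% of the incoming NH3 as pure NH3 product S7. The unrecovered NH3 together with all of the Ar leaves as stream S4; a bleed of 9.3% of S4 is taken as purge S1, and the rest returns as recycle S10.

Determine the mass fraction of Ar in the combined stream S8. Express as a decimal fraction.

Ar enters only via S6 and leaves only via the purge: 1240×0.282 = 0.093×(Ar in S4), and the recovery unit passes all Ar, so Ar in S8 = Ar in S4 = 3760 tonne/day.
NH3 in S8: m_A = 1240×0.718 + (1−0.093)·(1−0.758)·m_A, so m_A = 890.32/0.7805 = 1140.7 tonne/day.
S8 = 1140.7 + 3760 = 4900.7 tonne/day.
Ar fraction in S8 = 3760/4900.7 = 0.767.

0.767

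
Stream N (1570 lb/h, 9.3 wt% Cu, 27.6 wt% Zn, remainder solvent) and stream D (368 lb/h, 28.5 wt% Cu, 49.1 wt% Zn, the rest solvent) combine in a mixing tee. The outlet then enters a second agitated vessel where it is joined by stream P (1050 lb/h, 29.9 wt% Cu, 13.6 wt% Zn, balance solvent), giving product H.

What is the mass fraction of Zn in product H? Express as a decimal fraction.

Overall, product flow = 2988 lb/h.
Zn in = 1570×0.276 + 368×0.491 + 1050×0.136 = 756.81 lb/h.
Zn fraction in H = 0.253.

0.253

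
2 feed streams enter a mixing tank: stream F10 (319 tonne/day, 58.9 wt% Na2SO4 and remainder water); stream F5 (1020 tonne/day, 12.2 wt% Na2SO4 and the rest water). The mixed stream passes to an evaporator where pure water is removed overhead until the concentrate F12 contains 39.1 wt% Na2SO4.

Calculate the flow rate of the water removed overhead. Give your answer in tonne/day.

540.2 tonne/day

Na2SO4 entering = 319×0.589 + 1020×0.122 = 312.33 tonne/day.
All Na2SO4 reports to F12, so F12 = 312.33/0.391 = 798.8 tonne/day.
Total feed = 1339 tonne/day; overhead = 1339 − 798.8 = 540.2 tonne/day.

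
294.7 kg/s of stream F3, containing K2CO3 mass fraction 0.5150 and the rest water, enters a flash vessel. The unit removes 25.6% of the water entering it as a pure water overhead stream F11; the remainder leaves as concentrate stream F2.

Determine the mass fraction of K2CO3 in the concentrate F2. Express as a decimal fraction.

K2CO3 is not removed: 294.7×0.515 = 151.77 kg/s of K2CO3 enters F2.
water entering = 294.7×0.485 = 142.93 kg/s; overhead removed = 0.256×142.93 = 36.59 kg/s.
Concentrate = 294.7 − 36.59 = 258.11 kg/s.
Mass fraction = 151.77/258.11 = 0.5880.

0.5880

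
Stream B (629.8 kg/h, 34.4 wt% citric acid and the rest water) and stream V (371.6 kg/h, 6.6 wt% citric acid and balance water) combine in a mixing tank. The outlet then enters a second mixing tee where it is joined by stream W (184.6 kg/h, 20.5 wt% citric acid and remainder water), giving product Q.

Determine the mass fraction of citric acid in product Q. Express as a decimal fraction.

Overall, product flow = 1186 kg/h.
citric acid in = 629.8×0.344 + 371.6×0.066 + 184.6×0.205 = 279.02 kg/h.
citric acid fraction in Q = 0.235.

0.235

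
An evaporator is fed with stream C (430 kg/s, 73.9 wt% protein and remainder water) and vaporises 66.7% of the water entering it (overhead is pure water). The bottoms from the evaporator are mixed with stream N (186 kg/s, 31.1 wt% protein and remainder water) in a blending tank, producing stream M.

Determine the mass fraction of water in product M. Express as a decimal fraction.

0.306

Vapour removed = 0.667×0.261×430 = 74.857 kg/s; concentrate = 355.14 kg/s.
water reaching the mixer = 37.373 (from concentrate) + 186×0.689 = 165.53 kg/s.
Product flow = 355.14 + 186 = 541.14 kg/s; water fraction = 0.306.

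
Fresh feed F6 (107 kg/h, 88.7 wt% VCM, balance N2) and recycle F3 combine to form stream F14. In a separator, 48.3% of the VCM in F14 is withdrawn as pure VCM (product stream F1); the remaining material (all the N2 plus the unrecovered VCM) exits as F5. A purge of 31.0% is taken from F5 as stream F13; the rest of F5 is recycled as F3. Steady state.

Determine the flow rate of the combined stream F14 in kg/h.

186.5 kg/h

N2 enters only via F6 and leaves only via the purge: 107×0.113 = 0.310×(N2 in F5), and the separator passes all N2, so N2 in F14 = N2 in F5 = 39.003 kg/h.
VCM in F14: m_A = 107×0.887 + (1−0.310)·(1−0.483)·m_A, so m_A = 94.909/0.6433 = 147.54 kg/h.
F14 = 147.54 + 39.003 = 186.54 kg/h.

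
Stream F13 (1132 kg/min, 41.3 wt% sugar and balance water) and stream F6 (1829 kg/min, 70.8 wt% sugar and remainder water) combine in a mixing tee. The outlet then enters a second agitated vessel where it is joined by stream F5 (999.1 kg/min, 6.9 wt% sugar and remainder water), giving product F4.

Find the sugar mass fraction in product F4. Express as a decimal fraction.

0.4625

Overall, product flow = 3960.1 kg/min.
sugar in = 1132×0.413 + 1829×0.708 + 999.1×0.069 = 1831.4 kg/min.
sugar fraction in F4 = 0.4625.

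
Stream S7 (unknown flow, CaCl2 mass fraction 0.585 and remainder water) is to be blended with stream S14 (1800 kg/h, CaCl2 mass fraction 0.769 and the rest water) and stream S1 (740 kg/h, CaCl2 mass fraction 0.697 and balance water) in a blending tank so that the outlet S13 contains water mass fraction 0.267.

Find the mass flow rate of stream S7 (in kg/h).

Let S7 be the unknown flow. Total out = 2540 + S7.
water balance: 640.02 + 0.415·S7 = 0.267·(2540 + S7)
(0.415 − 0.267)·S7 = 0.267×2540 − 640.02 = 38.16
S7 = 38.16 / 0.148 = 257.84 kg/h

257.8 kg/h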